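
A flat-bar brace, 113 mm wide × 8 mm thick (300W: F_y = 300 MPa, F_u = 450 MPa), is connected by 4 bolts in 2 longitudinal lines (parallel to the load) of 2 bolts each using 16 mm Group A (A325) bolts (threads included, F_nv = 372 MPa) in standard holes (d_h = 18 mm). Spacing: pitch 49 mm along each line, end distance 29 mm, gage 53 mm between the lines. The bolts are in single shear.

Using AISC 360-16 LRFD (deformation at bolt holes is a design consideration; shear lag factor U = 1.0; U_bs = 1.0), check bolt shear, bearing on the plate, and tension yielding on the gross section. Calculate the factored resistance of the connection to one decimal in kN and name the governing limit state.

224.4 kN (bolt shear governs)

Bolt shear: A_b = π(16)²/4 = 201.06 mm². φR_n = 0.75 × 372 × 201.06 × 4 × 1 = 224.4 kN.
Bearing (8 mm plate, F_u = 450 MPa): end bolts L_c = 29 − 18/2 = 20, R_n = min(1.2×20×8×450, 2.4×16×8×450) = 86.4 kN/bolt; interior L_c = 49 − 18 = 31, R_n = 133.92 kN/bolt. φR_n = 0.75 × (2×86.4 + 2×133.92) = 330.5 kN.
Tension yield (gross): A_g = 113×8 = 904 mm². φR_n = 0.90 × 300 × 904 = 244.1 kN.
Governing: min(224.4, 330.5, 244.1) = 224.4 kN → bolt shear.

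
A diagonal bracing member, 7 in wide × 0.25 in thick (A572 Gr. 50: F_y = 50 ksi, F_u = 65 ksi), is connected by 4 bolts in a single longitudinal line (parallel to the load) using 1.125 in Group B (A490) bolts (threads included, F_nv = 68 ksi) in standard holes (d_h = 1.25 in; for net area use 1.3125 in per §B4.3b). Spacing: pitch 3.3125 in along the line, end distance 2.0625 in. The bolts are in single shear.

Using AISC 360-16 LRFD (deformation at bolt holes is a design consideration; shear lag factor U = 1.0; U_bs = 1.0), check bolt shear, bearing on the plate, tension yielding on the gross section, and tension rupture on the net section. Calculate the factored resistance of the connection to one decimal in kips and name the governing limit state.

Bolt shear: A_b = π(1.125)²/4 = 0.99402 in². φR_n = 0.75 × 68 × 0.99402 × 4 × 1 = 202.8 kips.
Bearing (0.25 in plate, F_u = 65 ksi): end bolts L_c = 2.0625 − 1.25/2 = 1.4375, R_n = min(1.2×1.4375×0.25×65, 2.4×1.125×0.25×65) = 28.031 kips/bolt; interior L_c = 3.3125 − 1.25 = 2.0625, R_n = 40.219 kips/bolt. φR_n = 0.75 × (1×28.031 + 3×40.219) = 111.5 kips.
Tension yield (gross): A_g = 7×0.25 = 1.75 in². φR_n = 0.90 × 50 × 1.75 = 78.8 kips.
Tension rupture (net): A_n = (7 − 1×1.3125)×0.25 = 1.4219 in² (U = 1.0, A_e = A_n). φR_n = 0.75 × 65 × 1.4219 = 69.3 kips.
Governing: min(202.8, 111.5, 78.8, 69.3) = 69.3 kips → net-section rupture.

69.3 kips (net-section rupture governs)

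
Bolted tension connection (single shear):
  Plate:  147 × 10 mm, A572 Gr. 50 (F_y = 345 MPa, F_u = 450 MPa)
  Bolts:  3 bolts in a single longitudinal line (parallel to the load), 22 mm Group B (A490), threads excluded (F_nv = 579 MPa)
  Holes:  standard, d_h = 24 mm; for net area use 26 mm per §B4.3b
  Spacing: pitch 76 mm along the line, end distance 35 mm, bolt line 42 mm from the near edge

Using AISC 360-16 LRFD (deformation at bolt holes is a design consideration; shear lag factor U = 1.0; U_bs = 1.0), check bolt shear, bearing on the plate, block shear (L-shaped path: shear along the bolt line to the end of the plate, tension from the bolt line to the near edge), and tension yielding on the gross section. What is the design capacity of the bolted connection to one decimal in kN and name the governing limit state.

Bolt shear: A_b = π(22)²/4 = 380.13 mm². φR_n = 0.75 × 579 × 380.13 × 3 × 1 = 495.2 kN.
Bearing (10 mm plate, F_u = 450 MPa): end bolts L_c = 35 − 24/2 = 23, R_n = min(1.2×23×10×450, 2.4×22×10×450) = 124.2 kN/bolt; interior L_c = 76 − 24 = 52, R_n = 237.6 kN/bolt. φR_n = 0.75 × (1×124.2 + 2×237.6) = 449.6 kN.
Block shear: shear path 1×[35+2×76] = 1×187 mm, A_gv = 1870, A_nv = 1×(187 − 2.5×26)×10 = 1220 mm²; tension to near edge: (42 − 0.5×26)×10 = 290 mm². R_n = min(0.6×450×1220, 0.6×345×1870) + 1.0×450×290 = min(329.4, 387.09) + 130.5 = 459.9 kN. φR_n = 0.75 × 459.9 = 344.9 kN.
Tension yield (gross): A_g = 147×10 = 1470 mm². φR_n = 0.90 × 345 × 1470 = 456.4 kN.
Governing: min(495.2, 449.6, 344.9, 456.4) = 344.9 kN → block shear.

344.9 kN (block shear governs)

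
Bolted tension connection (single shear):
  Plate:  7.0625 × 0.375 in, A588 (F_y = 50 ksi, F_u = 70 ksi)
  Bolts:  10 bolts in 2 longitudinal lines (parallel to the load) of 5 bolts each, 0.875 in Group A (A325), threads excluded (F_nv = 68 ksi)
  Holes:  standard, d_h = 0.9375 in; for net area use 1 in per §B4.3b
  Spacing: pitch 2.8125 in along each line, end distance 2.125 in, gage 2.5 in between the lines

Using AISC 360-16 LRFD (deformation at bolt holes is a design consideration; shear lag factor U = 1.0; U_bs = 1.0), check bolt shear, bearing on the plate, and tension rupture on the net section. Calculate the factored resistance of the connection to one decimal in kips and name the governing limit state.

99.7 kips (net-section rupture governs)

Bolt shear: A_b = π(0.875)²/4 = 0.60132 in². φR_n = 0.75 × 68 × 0.60132 × 10 × 1 = 306.7 kips.
Bearing (0.375 in plate, F_u = 70 ksi): end bolts L_c = 2.125 − 0.9375/2 = 1.65625, R_n = min(1.2×1.65625×0.375×70, 2.4×0.875×0.375×70) = 52.172 kips/bolt; interior L_c = 2.8125 − 0.9375 = 1.875, R_n = 55.125 kips/bolt. φR_n = 0.75 × (2×52.172 + 8×55.125) = 409.0 kips.
Tension rupture (net): A_n = (7.0625 − 2×1)×0.375 = 1.8984 in² (U = 1.0, A_e = A_n). φR_n = 0.75 × 70 × 1.8984 = 99.7 kips.
Governing: min(306.7, 409.0, 99.7) = 99.7 kips → net-section rupture.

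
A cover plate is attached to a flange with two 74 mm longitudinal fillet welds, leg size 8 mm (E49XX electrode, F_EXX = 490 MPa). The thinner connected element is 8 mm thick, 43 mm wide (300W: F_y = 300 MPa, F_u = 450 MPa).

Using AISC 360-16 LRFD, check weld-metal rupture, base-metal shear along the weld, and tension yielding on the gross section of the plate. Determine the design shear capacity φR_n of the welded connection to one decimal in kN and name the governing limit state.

Weld metal: throat = 0.707×8 = 5.656 mm, L = 2×74 = 148 mm. φR_n = 0.75 × 0.6 × 490 × 5.656 × 148 = 184.6 kN.
Base metal shear (8 mm plate): yield φR_n = 1.0×0.6×300×8×148 = 213.1 kN; rupture φR_n = 0.75×0.6×450×8×148 = 239.8 kN; take 213.1 kN (yield).
Tension yield (gross): A_g = 43×8 = 344 mm². φR_n = 0.90 × 300 × 344 = 92.9 kN.
Governing: min(184.6, 213.1, 92.9) = 92.9 kN → gross-section yield.

92.9 kN (gross-section yield governs)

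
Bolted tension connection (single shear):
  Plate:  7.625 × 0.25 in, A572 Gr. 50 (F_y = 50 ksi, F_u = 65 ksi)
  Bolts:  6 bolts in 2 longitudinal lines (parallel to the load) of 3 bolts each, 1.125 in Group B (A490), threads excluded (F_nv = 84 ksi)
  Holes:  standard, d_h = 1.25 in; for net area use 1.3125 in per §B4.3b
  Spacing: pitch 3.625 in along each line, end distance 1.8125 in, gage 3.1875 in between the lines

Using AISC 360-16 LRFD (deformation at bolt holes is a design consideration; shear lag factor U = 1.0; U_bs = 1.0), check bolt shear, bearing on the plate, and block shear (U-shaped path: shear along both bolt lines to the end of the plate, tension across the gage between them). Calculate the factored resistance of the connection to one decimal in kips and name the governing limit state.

Bolt shear: A_b = π(1.125)²/4 = 0.99402 in². φR_n = 0.75 × 84 × 0.99402 × 6 × 1 = 375.7 kips.
Bearing (0.25 in plate, F_u = 65 ksi): end bolts L_c = 1.8125 − 1.25/2 = 1.1875, R_n = min(1.2×1.1875×0.25×65, 2.4×1.125×0.25×65) = 23.156 kips/bolt; interior L_c = 3.625 − 1.25 = 2.375, R_n = 43.875 kips/bolt. φR_n = 0.75 × (2×23.156 + 4×43.875) = 166.4 kips.
Block shear: shear path 2×[1.8125+2×3.625] = 2×9.0625 in, A_gv = 4.5313, A_nv = 2×(9.0625 − 2.5×1.3125)×0.25 = 2.8906 in²; tension across gage: (3.1875 − 1×1.3125)×0.25 = 0.46875 in². R_n = min(0.6×65×2.8906, 0.6×50×4.5313) + 1.0×65×0.46875 = min(112.73, 135.94) + 30.469 = 143.2 kips. φR_n = 0.75 × 143.2 = 107.4 kips.
Governing: min(375.7, 166.4, 107.4) = 107.4 kips → block shear.

107.4 kips (block shear governs)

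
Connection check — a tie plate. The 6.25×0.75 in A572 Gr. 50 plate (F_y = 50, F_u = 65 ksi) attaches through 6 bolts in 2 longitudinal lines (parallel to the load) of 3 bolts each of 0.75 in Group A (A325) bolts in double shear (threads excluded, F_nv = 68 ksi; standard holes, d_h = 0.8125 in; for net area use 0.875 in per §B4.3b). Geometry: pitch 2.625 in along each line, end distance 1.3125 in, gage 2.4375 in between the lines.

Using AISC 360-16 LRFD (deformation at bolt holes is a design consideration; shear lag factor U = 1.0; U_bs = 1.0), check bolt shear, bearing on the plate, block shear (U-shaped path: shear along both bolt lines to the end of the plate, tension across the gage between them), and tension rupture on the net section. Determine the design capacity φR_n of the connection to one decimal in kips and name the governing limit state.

164.5 kips (net-section rupture governs)

Bolt shear: A_b = π(0.75)²/4 = 0.44179 in². φR_n = 0.75 × 68 × 0.44179 × 6 × 2 = 270.4 kips.
Bearing (0.75 in plate, F_u = 65 ksi): end bolts L_c = 1.3125 − 0.8125/2 = 0.90625, R_n = min(1.2×0.90625×0.75×65, 2.4×0.75×0.75×65) = 53.016 kips/bolt; interior L_c = 2.625 − 0.8125 = 1.8125, R_n = 87.75 kips/bolt. φR_n = 0.75 × (2×53.016 + 4×87.75) = 342.8 kips.
Block shear: shear path 2×[1.3125+2×2.625] = 2×6.5625 in, A_gv = 9.8438, A_nv = 2×(6.5625 − 2.5×0.875)×0.75 = 6.5625 in²; tension across gage: (2.4375 − 1×0.875)×0.75 = 1.1719 in². R_n = min(0.6×65×6.5625, 0.6×50×9.8438) + 1.0×65×1.1719 = min(255.94, 295.31) + 76.174 = 332.11 kips. φR_n = 0.75 × 332.11 = 249.1 kips.
Tension rupture (net): A_n = (6.25 − 2×0.875)×0.75 = 3.375 in² (U = 1.0, A_e = A_n). φR_n = 0.75 × 65 × 3.375 = 164.5 kips.
Governing: min(270.4, 342.8, 249.1, 164.5) = 164.5 kips → net-section rupture.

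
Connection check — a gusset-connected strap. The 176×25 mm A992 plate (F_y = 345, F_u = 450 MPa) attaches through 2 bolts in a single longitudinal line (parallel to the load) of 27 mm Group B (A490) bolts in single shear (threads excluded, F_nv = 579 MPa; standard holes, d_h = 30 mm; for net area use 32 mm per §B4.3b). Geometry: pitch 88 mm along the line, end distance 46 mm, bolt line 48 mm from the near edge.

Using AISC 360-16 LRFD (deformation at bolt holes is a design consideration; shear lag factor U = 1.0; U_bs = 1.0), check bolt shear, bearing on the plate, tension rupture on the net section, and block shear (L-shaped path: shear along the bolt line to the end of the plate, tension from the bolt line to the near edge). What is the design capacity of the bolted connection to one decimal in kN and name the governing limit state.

497.3 kN (bolt shear governs)

Bolt shear: A_b = π(27)²/4 = 572.56 mm². φR_n = 0.75 × 579 × 572.56 × 2 × 1 = 497.3 kN.
Bearing (25 mm plate, F_u = 450 MPa): end bolts L_c = 46 − 30/2 = 31, R_n = min(1.2×31×25×450, 2.4×27×25×450) = 418.5 kN/bolt; interior L_c = 88 − 30 = 58, R_n = 729 kN/bolt. φR_n = 0.75 × (1×418.5 + 1×729) = 860.6 kN.
Tension rupture (net): A_n = (176 − 1×32)×25 = 3600 mm² (U = 1.0, A_e = A_n). φR_n = 0.75 × 450 × 3600 = 1215.0 kN.
Block shear: shear path 1×[46+1×88] = 1×134 mm, A_gv = 3350, A_nv = 1×(134 − 1.5×32)×25 = 2150 mm²; tension to near edge: (48 − 0.5×32)×25 = 800 mm². R_n = min(0.6×450×2150, 0.6×345×3350) + 1.0×450×800 = min(580.5, 693.45) + 360 = 940.5 kN. φR_n = 0.75 × 940.5 = 705.4 kN.
Governing: min(497.3, 860.6, 1215.0, 705.4) = 497.3 kN → bolt shear.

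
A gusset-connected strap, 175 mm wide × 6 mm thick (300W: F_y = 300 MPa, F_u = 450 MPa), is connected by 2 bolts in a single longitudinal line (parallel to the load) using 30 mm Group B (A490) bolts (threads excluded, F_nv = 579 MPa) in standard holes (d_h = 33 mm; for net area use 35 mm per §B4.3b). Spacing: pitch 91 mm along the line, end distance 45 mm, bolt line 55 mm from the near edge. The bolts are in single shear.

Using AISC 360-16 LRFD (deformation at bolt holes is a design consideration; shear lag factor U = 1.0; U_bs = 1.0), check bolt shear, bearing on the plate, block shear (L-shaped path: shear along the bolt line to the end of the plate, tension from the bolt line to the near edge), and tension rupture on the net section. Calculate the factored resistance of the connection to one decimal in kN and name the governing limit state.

Bolt shear: A_b = π(30)²/4 = 706.86 mm². φR_n = 0.75 × 579 × 706.86 × 2 × 1 = 613.9 kN.
Bearing (6 mm plate, F_u = 450 MPa): end bolts L_c = 45 − 33/2 = 28.5, R_n = min(1.2×28.5×6×450, 2.4×30×6×450) = 92.34 kN/bolt; interior L_c = 91 − 33 = 58, R_n = 187.92 kN/bolt. φR_n = 0.75 × (1×92.34 + 1×187.92) = 210.2 kN.
Block shear: shear path 1×[45+1×91] = 1×136 mm, A_gv = 816, A_nv = 1×(136 − 1.5×35)×6 = 501 mm²; tension to near edge: (55 − 0.5×35)×6 = 225 mm². R_n = min(0.6×450×501, 0.6×300×816) + 1.0×450×225 = min(135.27, 146.88) + 101.25 = 236.52 kN. φR_n = 0.75 × 236.52 = 177.4 kN.
Tension rupture (net): A_n = (175 − 1×35)×6 = 840 mm² (U = 1.0, A_e = A_n). φR_n = 0.75 × 450 × 840 = 283.5 kN.
Governing: min(613.9, 210.2, 177.4, 283.5) = 177.4 kN → block shear.

177.4 kN (block shear governs)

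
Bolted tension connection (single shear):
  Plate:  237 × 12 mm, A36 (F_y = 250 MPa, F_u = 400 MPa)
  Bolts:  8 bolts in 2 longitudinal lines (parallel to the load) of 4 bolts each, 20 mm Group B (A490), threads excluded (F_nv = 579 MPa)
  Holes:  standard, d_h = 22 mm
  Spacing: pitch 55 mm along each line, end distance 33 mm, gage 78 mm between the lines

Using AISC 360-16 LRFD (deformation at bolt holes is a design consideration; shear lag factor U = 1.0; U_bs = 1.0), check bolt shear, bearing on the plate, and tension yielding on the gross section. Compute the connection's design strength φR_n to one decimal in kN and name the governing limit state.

Bolt shear: A_b = π(20)²/4 = 314.16 mm². φR_n = 0.75 × 579 × 314.16 × 8 × 1 = 1091.4 kN.
Bearing (12 mm plate, F_u = 400 MPa): end bolts L_c = 33 − 22/2 = 22, R_n = min(1.2×22×12×400, 2.4×20×12×400) = 126.72 kN/bolt; interior L_c = 55 − 22 = 33, R_n = 190.08 kN/bolt. φR_n = 0.75 × (2×126.72 + 6×190.08) = 1045.4 kN.
Tension yield (gross): A_g = 237×12 = 2844 mm². φR_n = 0.90 × 250 × 2844 = 639.9 kN.
Governing: min(1091.4, 1045.4, 639.9) = 639.9 kN → gross-section yield.

639.9 kN (gross-section yield governs)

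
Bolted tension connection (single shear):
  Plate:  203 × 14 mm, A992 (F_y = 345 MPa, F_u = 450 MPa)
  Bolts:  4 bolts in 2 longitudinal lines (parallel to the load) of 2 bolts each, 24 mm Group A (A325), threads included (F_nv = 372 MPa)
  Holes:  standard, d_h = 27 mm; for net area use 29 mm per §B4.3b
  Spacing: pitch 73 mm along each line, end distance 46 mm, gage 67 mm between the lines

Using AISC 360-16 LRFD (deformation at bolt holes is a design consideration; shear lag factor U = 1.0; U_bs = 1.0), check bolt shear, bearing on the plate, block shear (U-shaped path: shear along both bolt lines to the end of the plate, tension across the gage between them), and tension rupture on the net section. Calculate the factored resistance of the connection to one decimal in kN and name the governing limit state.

Bolt shear: A_b = π(24)²/4 = 452.39 mm². φR_n = 0.75 × 372 × 452.39 × 4 × 1 = 504.9 kN.
Bearing (14 mm plate, F_u = 450 MPa): end bolts L_c = 46 − 27/2 = 32.5, R_n = min(1.2×32.5×14×450, 2.4×24×14×450) = 245.7 kN/bolt; interior L_c = 73 − 27 = 46, R_n = 347.76 kN/bolt. φR_n = 0.75 × (2×245.7 + 2×347.76) = 890.2 kN.
Block shear: shear path 2×[46+1×73] = 2×119 mm, A_gv = 3332, A_nv = 2×(119 − 1.5×29)×14 = 2114 mm²; tension across gage: (67 − 1×29)×14 = 532 mm². R_n = min(0.6×450×2114, 0.6×345×3332) + 1.0×450×532 = min(570.78, 689.72) + 239.4 = 810.18 kN. φR_n = 0.75 × 810.18 = 607.6 kN.
Tension rupture (net): A_n = (203 − 2×29)×14 = 2030 mm² (U = 1.0, A_e = A_n). φR_n = 0.75 × 450 × 2030 = 685.1 kN.
Governing: min(504.9, 890.2, 607.6, 685.1) = 504.9 kN → bolt shear.

504.9 kN (bolt shear governs)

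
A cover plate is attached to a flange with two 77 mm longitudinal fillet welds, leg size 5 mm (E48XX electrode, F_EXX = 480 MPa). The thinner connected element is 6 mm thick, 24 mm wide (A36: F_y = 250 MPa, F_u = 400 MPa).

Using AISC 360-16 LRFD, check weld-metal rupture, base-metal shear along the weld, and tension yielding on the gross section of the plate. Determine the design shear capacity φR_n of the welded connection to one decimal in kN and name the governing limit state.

32.4 kN (gross-section yield governs)

Weld metal: throat = 0.707×5 = 3.535 mm, L = 2×77 = 154 mm. φR_n = 0.75 × 0.6 × 480 × 3.535 × 154 = 117.6 kN.
Base metal shear (6 mm plate): yield φR_n = 1.0×0.6×250×6×154 = 138.6 kN; rupture φR_n = 0.75×0.6×400×6×154 = 166.3 kN; take 138.6 kN (yield).
Tension yield (gross): A_g = 24×6 = 144 mm². φR_n = 0.90 × 250 × 144 = 32.4 kN.
Governing: min(117.6, 138.6, 32.4) = 32.4 kN → gross-section yield.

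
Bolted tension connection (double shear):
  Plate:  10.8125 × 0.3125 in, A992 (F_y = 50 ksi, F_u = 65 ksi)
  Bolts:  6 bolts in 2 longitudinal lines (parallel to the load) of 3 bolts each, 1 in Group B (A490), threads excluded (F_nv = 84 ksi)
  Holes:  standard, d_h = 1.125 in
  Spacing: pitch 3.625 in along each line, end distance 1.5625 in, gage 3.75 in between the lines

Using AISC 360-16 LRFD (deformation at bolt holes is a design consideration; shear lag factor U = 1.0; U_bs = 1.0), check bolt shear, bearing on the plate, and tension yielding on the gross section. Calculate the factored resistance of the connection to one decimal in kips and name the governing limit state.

Bolt shear: A_b = π(1)²/4 = 0.7854 in². φR_n = 0.75 × 84 × 0.7854 × 6 × 2 = 593.8 kips.
Bearing (0.3125 in plate, F_u = 65 ksi): end bolts L_c = 1.5625 − 1.125/2 = 1, R_n = min(1.2×1×0.3125×65, 2.4×1×0.3125×65) = 24.375 kips/bolt; interior L_c = 3.625 − 1.125 = 2.5, R_n = 48.75 kips/bolt. φR_n = 0.75 × (2×24.375 + 4×48.75) = 182.8 kips.
Tension yield (gross): A_g = 10.8125×0.3125 = 3.3789 in². φR_n = 0.90 × 50 × 3.3789 = 152.1 kips.
Governing: min(593.8, 182.8, 152.1) = 152.1 kips → gross-section yield.

152.1 kips (gross-section yield governs)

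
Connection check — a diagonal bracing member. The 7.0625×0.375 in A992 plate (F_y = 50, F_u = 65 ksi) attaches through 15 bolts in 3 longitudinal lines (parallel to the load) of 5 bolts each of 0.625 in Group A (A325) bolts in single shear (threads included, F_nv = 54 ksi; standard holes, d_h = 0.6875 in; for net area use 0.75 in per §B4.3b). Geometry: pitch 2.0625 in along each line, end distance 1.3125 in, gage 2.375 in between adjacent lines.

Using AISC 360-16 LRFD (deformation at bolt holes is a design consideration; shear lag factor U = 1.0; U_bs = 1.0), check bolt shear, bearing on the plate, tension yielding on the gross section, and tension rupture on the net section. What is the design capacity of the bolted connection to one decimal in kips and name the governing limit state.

Bolt shear: A_b = π(0.625)²/4 = 0.3068 in². φR_n = 0.75 × 54 × 0.3068 × 15 × 1 = 186.4 kips.
Bearing (0.375 in plate, F_u = 65 ksi): end bolts L_c = 1.3125 − 0.6875/2 = 0.96875, R_n = min(1.2×0.96875×0.375×65, 2.4×0.625×0.375×65) = 28.336 kips/bolt; interior L_c = 2.0625 − 0.6875 = 1.375, R_n = 36.563 kips/bolt. φR_n = 0.75 × (3×28.336 + 12×36.563) = 392.8 kips.
Tension yield (gross): A_g = 7.0625×0.375 = 2.6484 in². φR_n = 0.90 × 50 × 2.6484 = 119.2 kips.
Tension rupture (net): A_n = (7.0625 − 3×0.75)×0.375 = 1.8047 in² (U = 1.0, A_e = A_n). φR_n = 0.75 × 65 × 1.8047 = 88.0 kips.
Governing: min(186.4, 392.8, 119.2, 88.0) = 88.0 kips → net-section rupture.

88.0 kips (net-section rupture governs)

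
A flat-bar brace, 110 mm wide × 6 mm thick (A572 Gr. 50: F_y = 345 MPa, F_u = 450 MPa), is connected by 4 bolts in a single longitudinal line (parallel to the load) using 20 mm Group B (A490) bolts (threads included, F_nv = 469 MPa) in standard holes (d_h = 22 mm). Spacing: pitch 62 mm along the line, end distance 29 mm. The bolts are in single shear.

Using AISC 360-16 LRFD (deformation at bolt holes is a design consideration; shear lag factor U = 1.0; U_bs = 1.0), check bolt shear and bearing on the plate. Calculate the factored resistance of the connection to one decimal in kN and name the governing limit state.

Bolt shear: A_b = π(20)²/4 = 314.16 mm². φR_n = 0.75 × 469 × 314.16 × 4 × 1 = 442.0 kN.
Bearing (6 mm plate, F_u = 450 MPa): end bolts L_c = 29 − 22/2 = 18, R_n = min(1.2×18×6×450, 2.4×20×6×450) = 58.32 kN/bolt; interior L_c = 62 − 22 = 40, R_n = 129.6 kN/bolt. φR_n = 0.75 × (1×58.32 + 3×129.6) = 335.3 kN.
Governing: min(442.0, 335.3) = 335.3 kN → bearing.

335.3 kN (bearing governs)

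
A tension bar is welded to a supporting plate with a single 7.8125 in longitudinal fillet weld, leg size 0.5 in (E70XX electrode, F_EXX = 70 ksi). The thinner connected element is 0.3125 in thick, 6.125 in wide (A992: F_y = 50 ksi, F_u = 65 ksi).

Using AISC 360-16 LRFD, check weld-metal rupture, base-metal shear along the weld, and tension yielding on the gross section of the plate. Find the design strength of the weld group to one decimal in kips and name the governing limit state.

71.4 kips (base-metal shear governs)

Weld metal: throat = 0.707×0.5 = 0.3535 in, L = 7.8125 in. φR_n = 0.75 × 0.6 × 70 × 0.3535 × 7.8125 = 87.0 kips.
Base metal shear (0.3125 in plate): yield φR_n = 1.0×0.6×50×0.3125×7.8125 = 73.2 kips; rupture φR_n = 0.75×0.6×65×0.3125×7.8125 = 71.4 kips; take 71.4 kips (rupture).
Tension yield (gross): A_g = 6.125×0.3125 = 1.9141 in². φR_n = 0.90 × 50 × 1.9141 = 86.1 kips.
Governing: min(87.0, 71.4, 86.1) = 71.4 kips → base-metal shear.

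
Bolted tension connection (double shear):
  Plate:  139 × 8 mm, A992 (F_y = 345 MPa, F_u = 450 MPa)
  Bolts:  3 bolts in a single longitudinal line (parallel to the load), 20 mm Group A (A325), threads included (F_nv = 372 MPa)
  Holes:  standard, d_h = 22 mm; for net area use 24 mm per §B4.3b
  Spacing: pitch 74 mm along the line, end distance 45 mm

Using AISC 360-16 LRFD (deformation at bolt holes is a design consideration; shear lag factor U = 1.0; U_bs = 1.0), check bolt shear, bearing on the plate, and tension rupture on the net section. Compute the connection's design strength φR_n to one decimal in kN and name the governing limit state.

Bolt shear: A_b = π(20)²/4 = 314.16 mm². φR_n = 0.75 × 372 × 314.16 × 3 × 2 = 525.9 kN.
Bearing (8 mm plate, F_u = 450 MPa): end bolts L_c = 45 − 22/2 = 34, R_n = min(1.2×34×8×450, 2.4×20×8×450) = 146.88 kN/bolt; interior L_c = 74 − 22 = 52, R_n = 172.8 kN/bolt. φR_n = 0.75 × (1×146.88 + 2×172.8) = 369.4 kN.
Tension rupture (net): A_n = (139 − 1×24)×8 = 920 mm² (U = 1.0, A_e = A_n). φR_n = 0.75 × 450 × 920 = 310.5 kN.
Governing: min(525.9, 369.4, 310.5) = 310.5 kN → net-section rupture.

310.5 kN (net-section rupture governs)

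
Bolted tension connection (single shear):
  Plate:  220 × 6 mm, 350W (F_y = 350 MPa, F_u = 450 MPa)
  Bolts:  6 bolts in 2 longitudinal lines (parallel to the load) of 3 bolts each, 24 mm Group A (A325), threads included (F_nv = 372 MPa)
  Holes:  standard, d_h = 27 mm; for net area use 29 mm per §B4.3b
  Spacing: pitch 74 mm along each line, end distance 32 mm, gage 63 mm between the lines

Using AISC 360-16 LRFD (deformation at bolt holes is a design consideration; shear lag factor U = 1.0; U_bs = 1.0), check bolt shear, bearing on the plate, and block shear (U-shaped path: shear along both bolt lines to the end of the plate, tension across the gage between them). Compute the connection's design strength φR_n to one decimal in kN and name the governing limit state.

330.1 kN (block shear governs)

Bolt shear: A_b = π(24)²/4 = 452.39 mm². φR_n = 0.75 × 372 × 452.39 × 6 × 1 = 757.3 kN.
Bearing (6 mm plate, F_u = 450 MPa): end bolts L_c = 32 − 27/2 = 18.5, R_n = min(1.2×18.5×6×450, 2.4×24×6×450) = 59.94 kN/bolt; interior L_c = 74 − 27 = 47, R_n = 152.28 kN/bolt. φR_n = 0.75 × (2×59.94 + 4×152.28) = 546.8 kN.
Block shear: shear path 2×[32+2×74] = 2×180 mm, A_gv = 2160, A_nv = 2×(180 − 2.5×29)×6 = 1290 mm²; tension across gage: (63 − 1×29)×6 = 204 mm². R_n = min(0.6×450×1290, 0.6×350×2160) + 1.0×450×204 = min(348.3, 453.6) + 91.8 = 440.1 kN. φR_n = 0.75 × 440.1 = 330.1 kN.
Governing: min(757.3, 546.8, 330.1) = 330.1 kN → block shear.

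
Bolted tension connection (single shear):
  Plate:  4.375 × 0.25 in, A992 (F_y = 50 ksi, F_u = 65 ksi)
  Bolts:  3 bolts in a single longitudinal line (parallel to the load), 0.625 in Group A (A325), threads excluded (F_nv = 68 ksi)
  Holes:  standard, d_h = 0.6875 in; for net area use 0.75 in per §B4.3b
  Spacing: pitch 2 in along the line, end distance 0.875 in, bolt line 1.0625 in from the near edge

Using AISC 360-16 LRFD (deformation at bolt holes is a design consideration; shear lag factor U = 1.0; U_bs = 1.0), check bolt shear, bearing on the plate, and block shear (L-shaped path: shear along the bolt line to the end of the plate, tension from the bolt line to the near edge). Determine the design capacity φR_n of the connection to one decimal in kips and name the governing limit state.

30.3 kips (block shear governs)

Bolt shear: A_b = π(0.625)²/4 = 0.3068 in². φR_n = 0.75 × 68 × 0.3068 × 3 × 1 = 46.9 kips.
Bearing (0.25 in plate, F_u = 65 ksi): end bolts L_c = 0.875 − 0.6875/2 = 0.53125, R_n = min(1.2×0.53125×0.25×65, 2.4×0.625×0.25×65) = 10.359 kips/bolt; interior L_c = 2 − 0.6875 = 1.3125, R_n = 24.375 kips/bolt. φR_n = 0.75 × (1×10.359 + 2×24.375) = 44.3 kips.
Block shear: shear path 1×[0.875+2×2] = 1×4.875 in, A_gv = 1.2188, A_nv = 1×(4.875 − 2.5×0.75)×0.25 = 0.75 in²; tension to near edge: (1.0625 − 0.5×0.75)×0.25 = 0.17188 in². R_n = min(0.6×65×0.75, 0.6×50×1.2188) + 1.0×65×0.17188 = min(29.25, 36.564) + 11.172 = 40.422 kips. φR_n = 0.75 × 40.422 = 30.3 kips.
Governing: min(46.9, 44.3, 30.3) = 30.3 kips → block shear.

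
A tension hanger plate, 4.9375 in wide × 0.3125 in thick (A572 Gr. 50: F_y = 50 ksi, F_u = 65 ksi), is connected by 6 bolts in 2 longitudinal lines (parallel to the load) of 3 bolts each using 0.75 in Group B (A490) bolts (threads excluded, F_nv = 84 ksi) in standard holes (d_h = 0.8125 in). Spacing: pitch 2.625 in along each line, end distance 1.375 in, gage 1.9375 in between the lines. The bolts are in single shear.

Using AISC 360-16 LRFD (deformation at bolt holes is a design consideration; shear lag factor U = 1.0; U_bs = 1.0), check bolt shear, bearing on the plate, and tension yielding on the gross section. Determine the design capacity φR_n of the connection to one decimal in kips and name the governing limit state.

69.4 kips (gross-section yield governs)

Bolt shear: A_b = π(0.75)²/4 = 0.44179 in². φR_n = 0.75 × 84 × 0.44179 × 6 × 1 = 167.0 kips.
Bearing (0.3125 in plate, F_u = 65 ksi): end bolts L_c = 1.375 − 0.8125/2 = 0.96875, R_n = min(1.2×0.96875×0.3125×65, 2.4×0.75×0.3125×65) = 23.613 kips/bolt; interior L_c = 2.625 − 0.8125 = 1.8125, R_n = 36.563 kips/bolt. φR_n = 0.75 × (2×23.613 + 4×36.563) = 145.1 kips.
Tension yield (gross): A_g = 4.9375×0.3125 = 1.543 in². φR_n = 0.90 × 50 × 1.543 = 69.4 kips.
Governing: min(167.0, 145.1, 69.4) = 69.4 kips → gross-section yield.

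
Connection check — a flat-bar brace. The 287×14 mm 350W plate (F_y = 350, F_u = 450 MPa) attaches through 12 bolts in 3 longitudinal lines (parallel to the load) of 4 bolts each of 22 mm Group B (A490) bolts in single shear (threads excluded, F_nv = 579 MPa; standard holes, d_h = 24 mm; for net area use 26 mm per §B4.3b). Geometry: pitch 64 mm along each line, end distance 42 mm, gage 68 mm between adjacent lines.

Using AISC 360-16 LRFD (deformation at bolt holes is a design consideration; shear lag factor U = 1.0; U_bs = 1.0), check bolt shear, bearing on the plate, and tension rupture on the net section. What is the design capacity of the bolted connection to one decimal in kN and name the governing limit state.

Bolt shear: A_b = π(22)²/4 = 380.13 mm². φR_n = 0.75 × 579 × 380.13 × 12 × 1 = 1980.9 kN.
Bearing (14 mm plate, F_u = 450 MPa): end bolts L_c = 42 − 24/2 = 30, R_n = min(1.2×30×14×450, 2.4×22×14×450) = 226.8 kN/bolt; interior L_c = 64 − 24 = 40, R_n = 302.4 kN/bolt. φR_n = 0.75 × (3×226.8 + 9×302.4) = 2551.5 kN.
Tension rupture (net): A_n = (287 − 3×26)×14 = 2926 mm² (U = 1.0, A_e = A_n). φR_n = 0.75 × 450 × 2926 = 987.5 kN.
Governing: min(1980.9, 2551.5, 987.5) = 987.5 kN → net-section rupture.

987.5 kN (net-section rupture governs)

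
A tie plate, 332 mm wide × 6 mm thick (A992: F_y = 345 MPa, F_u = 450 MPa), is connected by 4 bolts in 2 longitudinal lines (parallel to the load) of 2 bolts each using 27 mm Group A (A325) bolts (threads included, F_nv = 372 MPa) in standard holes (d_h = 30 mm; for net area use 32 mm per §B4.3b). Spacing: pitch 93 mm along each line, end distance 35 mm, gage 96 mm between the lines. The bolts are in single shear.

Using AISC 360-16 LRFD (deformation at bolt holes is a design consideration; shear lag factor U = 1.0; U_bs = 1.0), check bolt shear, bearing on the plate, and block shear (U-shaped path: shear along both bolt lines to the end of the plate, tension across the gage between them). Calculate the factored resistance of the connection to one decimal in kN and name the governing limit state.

324.0 kN (block shear governs)

Bolt shear: A_b = π(27)²/4 = 572.56 mm². φR_n = 0.75 × 372 × 572.56 × 4 × 1 = 639.0 kN.
Bearing (6 mm plate, F_u = 450 MPa): end bolts L_c = 35 − 30/2 = 20, R_n = min(1.2×20×6×450, 2.4×27×6×450) = 64.8 kN/bolt; interior L_c = 93 − 30 = 63, R_n = 174.96 kN/bolt. φR_n = 0.75 × (2×64.8 + 2×174.96) = 359.6 kN.
Block shear: shear path 2×[35+1×93] = 2×128 mm, A_gv = 1536, A_nv = 2×(128 − 1.5×32)×6 = 960 mm²; tension across gage: (96 − 1×32)×6 = 384 mm². R_n = min(0.6×450×960, 0.6×345×1536) + 1.0×450×384 = min(259.2, 317.95) + 172.8 = 432 kN. φR_n = 0.75 × 432 = 324.0 kN.
Governing: min(639.0, 359.6, 324.0) = 324.0 kN → block shear.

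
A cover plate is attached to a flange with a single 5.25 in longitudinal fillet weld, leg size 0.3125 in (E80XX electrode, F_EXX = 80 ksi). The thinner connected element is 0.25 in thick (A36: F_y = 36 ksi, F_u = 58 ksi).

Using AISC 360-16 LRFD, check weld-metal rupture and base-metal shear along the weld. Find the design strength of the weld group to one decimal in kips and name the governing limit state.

Weld metal: throat = 0.707×0.3125 = 0.22094 in, L = 5.25 in. φR_n = 0.75 × 0.6 × 80 × 0.22094 × 5.25 = 41.8 kips.
Base metal shear (0.25 in plate): yield φR_n = 1.0×0.6×36×0.25×5.25 = 28.4 kips; rupture φR_n = 0.75×0.6×58×0.25×5.25 = 34.3 kips; take 28.4 kips (yield).
Governing: min(41.8, 28.4) = 28.4 kips → base-metal shear.

28.4 kips (base-metal shear governs)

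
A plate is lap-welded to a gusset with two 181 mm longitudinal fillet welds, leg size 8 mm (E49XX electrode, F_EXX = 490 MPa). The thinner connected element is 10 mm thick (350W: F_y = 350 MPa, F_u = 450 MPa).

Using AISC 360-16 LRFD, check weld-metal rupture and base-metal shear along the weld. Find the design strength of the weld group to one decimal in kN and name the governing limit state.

451.5 kN (weld metal governs)

Weld metal: throat = 0.707×8 = 5.656 mm, L = 2×181 = 362 mm. φR_n = 0.75 × 0.6 × 490 × 5.656 × 362 = 451.5 kN.
Base metal shear (10 mm plate): yield φR_n = 1.0×0.6×350×10×362 = 760.2 kN; rupture φR_n = 0.75×0.6×450×10×362 = 733.1 kN; take 733.1 kN (rupture).
Governing: min(451.5, 733.1) = 451.5 kN → weld metal.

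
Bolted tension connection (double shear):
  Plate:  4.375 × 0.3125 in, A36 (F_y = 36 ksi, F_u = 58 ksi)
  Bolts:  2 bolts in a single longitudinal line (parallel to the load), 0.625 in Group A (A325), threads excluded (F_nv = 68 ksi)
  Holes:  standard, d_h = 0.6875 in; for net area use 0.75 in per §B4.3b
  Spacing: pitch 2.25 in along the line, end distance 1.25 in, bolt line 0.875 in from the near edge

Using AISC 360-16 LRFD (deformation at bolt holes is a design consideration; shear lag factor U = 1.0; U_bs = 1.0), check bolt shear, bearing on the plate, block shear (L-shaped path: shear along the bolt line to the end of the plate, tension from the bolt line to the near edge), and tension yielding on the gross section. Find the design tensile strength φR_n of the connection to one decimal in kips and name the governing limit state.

24.5 kips (block shear governs)

Bolt shear: A_b = π(0.625)²/4 = 0.3068 in². φR_n = 0.75 × 68 × 0.3068 × 2 × 2 = 62.6 kips.
Bearing (0.3125 in plate, F_u = 58 ksi): end bolts L_c = 1.25 − 0.6875/2 = 0.90625, R_n = min(1.2×0.90625×0.3125×58, 2.4×0.625×0.3125×58) = 19.711 kips/bolt; interior L_c = 2.25 − 0.6875 = 1.5625, R_n = 27.188 kips/bolt. φR_n = 0.75 × (1×19.711 + 1×27.188) = 35.2 kips.
Block shear: shear path 1×[1.25+1×2.25] = 1×3.5 in, A_gv = 1.0938, A_nv = 1×(3.5 − 1.5×0.75)×0.3125 = 0.74219 in²; tension to near edge: (0.875 − 0.5×0.75)×0.3125 = 0.15625 in². R_n = min(0.6×58×0.74219, 0.6×36×1.0938) + 1.0×58×0.15625 = min(25.828, 23.626) + 9.0625 = 32.689 kips. φR_n = 0.75 × 32.689 = 24.5 kips.
Tension yield (gross): A_g = 4.375×0.3125 = 1.3672 in². φR_n = 0.90 × 36 × 1.3672 = 44.3 kips.
Governing: min(62.6, 35.2, 24.5, 44.3) = 24.5 kips → block shear.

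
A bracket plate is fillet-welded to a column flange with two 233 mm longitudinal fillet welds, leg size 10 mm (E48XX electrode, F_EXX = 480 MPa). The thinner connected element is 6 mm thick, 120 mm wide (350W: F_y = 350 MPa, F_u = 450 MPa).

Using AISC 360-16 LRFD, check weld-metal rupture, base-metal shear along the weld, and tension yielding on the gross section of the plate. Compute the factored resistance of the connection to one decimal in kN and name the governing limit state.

226.8 kN (gross-section yield governs)

Weld metal: throat = 0.707×10 = 7.07 mm, L = 2×233 = 466 mm. φR_n = 0.75 × 0.6 × 480 × 7.07 × 466 = 711.6 kN.
Base metal shear (6 mm plate): yield φR_n = 1.0×0.6×350×6×466 = 587.2 kN; rupture φR_n = 0.75×0.6×450×6×466 = 566.2 kN; take 566.2 kN (rupture).
Tension yield (gross): A_g = 120×6 = 720 mm². φR_n = 0.90 × 350 × 720 = 226.8 kN.
Governing: min(711.6, 566.2, 226.8) = 226.8 kN → gross-section yield.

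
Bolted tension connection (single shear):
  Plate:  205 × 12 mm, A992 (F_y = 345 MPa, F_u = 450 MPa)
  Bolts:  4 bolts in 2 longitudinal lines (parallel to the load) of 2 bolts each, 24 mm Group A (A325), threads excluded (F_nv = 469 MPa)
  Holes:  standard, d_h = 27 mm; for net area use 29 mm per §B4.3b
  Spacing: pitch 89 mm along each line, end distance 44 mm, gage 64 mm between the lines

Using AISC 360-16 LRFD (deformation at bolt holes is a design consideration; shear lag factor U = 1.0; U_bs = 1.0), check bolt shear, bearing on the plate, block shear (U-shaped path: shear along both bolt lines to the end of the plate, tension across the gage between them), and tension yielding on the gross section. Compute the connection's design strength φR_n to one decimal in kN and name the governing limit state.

Bolt shear: A_b = π(24)²/4 = 452.39 mm². φR_n = 0.75 × 469 × 452.39 × 4 × 1 = 636.5 kN.
Bearing (12 mm plate, F_u = 450 MPa): end bolts L_c = 44 − 27/2 = 30.5, R_n = min(1.2×30.5×12×450, 2.4×24×12×450) = 197.64 kN/bolt; interior L_c = 89 − 27 = 62, R_n = 311.04 kN/bolt. φR_n = 0.75 × (2×197.64 + 2×311.04) = 763.0 kN.
Block shear: shear path 2×[44+1×89] = 2×133 mm, A_gv = 3192, A_nv = 2×(133 − 1.5×29)×12 = 2148 mm²; tension across gage: (64 − 1×29)×12 = 420 mm². R_n = min(0.6×450×2148, 0.6×345×3192) + 1.0×450×420 = min(579.96, 660.74) + 189 = 768.96 kN. φR_n = 0.75 × 768.96 = 576.7 kN.
Tension yield (gross): A_g = 205×12 = 2460 mm². φR_n = 0.90 × 345 × 2460 = 763.8 kN.
Governing: min(636.5, 763.0, 576.7, 763.8) = 576.7 kN → block shear.

576.7 kN (block shear governs)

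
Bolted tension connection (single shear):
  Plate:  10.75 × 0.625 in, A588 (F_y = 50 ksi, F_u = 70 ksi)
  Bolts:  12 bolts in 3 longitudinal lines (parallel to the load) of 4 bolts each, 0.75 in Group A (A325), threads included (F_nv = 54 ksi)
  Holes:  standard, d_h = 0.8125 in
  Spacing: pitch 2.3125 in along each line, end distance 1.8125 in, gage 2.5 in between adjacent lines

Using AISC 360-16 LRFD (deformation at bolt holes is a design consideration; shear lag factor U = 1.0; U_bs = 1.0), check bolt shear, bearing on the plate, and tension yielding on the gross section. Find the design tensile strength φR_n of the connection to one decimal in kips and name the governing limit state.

214.7 kips (bolt shear governs)

Bolt shear: A_b = π(0.75)²/4 = 0.44179 in². φR_n = 0.75 × 54 × 0.44179 × 12 × 1 = 214.7 kips.
Bearing (0.625 in plate, F_u = 70 ksi): end bolts L_c = 1.8125 − 0.8125/2 = 1.40625, R_n = min(1.2×1.40625×0.625×70, 2.4×0.75×0.625×70) = 73.828 kips/bolt; interior L_c = 2.3125 − 0.8125 = 1.5, R_n = 78.75 kips/bolt. φR_n = 0.75 × (3×73.828 + 9×78.75) = 697.7 kips.
Tension yield (gross): A_g = 10.75×0.625 = 6.7188 in². φR_n = 0.90 × 50 × 6.7188 = 302.3 kips.
Governing: min(214.7, 697.7, 302.3) = 214.7 kips → bolt shear.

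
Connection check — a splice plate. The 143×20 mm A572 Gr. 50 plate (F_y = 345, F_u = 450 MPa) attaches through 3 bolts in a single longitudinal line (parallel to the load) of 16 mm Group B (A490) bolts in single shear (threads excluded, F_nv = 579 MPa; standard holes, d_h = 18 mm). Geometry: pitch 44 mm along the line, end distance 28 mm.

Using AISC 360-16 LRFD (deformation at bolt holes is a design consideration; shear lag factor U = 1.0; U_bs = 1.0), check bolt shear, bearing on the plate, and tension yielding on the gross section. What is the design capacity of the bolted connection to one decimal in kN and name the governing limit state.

Bolt shear: A_b = π(16)²/4 = 201.06 mm². φR_n = 0.75 × 579 × 201.06 × 3 × 1 = 261.9 kN.
Bearing (20 mm plate, F_u = 450 MPa): end bolts L_c = 28 − 18/2 = 19, R_n = min(1.2×19×20×450, 2.4×16×20×450) = 205.2 kN/bolt; interior L_c = 44 − 18 = 26, R_n = 280.8 kN/bolt. φR_n = 0.75 × (1×205.2 + 2×280.8) = 575.1 kN.
Tension yield (gross): A_g = 143×20 = 2860 mm². φR_n = 0.90 × 345 × 2860 = 888.0 kN.
Governing: min(261.9, 575.1, 888.0) = 261.9 kN → bolt shear.

261.9 kN (bolt shear governs)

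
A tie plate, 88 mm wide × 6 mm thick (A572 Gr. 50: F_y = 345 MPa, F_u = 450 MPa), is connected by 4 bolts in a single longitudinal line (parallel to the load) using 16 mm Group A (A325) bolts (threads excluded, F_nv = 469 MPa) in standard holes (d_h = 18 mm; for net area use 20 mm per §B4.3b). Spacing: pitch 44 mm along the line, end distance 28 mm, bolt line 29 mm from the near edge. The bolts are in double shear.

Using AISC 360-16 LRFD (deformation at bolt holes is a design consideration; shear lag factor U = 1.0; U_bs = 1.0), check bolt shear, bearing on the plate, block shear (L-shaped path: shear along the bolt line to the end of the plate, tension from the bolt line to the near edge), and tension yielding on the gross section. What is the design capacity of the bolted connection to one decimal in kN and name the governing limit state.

147.8 kN (block shear governs)

Bolt shear: A_b = π(16)²/4 = 201.06 mm². φR_n = 0.75 × 469 × 201.06 × 4 × 2 = 565.8 kN.
Bearing (6 mm plate, F_u = 450 MPa): end bolts L_c = 28 − 18/2 = 19, R_n = min(1.2×19×6×450, 2.4×16×6×450) = 61.56 kN/bolt; interior L_c = 44 − 18 = 26, R_n = 84.24 kN/bolt. φR_n = 0.75 × (1×61.56 + 3×84.24) = 235.7 kN.
Block shear: shear path 1×[28+3×44] = 1×160 mm, A_gv = 960, A_nv = 1×(160 − 3.5×20)×6 = 540 mm²; tension to near edge: (29 − 0.5×20)×6 = 114 mm². R_n = min(0.6×450×540, 0.6×345×960) + 1.0×450×114 = min(145.8, 198.72) + 51.3 = 197.1 kN. φR_n = 0.75 × 197.1 = 147.8 kN.
Tension yield (gross): A_g = 88×6 = 528 mm². φR_n = 0.90 × 345 × 528 = 163.9 kN.
Governing: min(565.8, 235.7, 147.8, 163.9) = 147.8 kN → block shear.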